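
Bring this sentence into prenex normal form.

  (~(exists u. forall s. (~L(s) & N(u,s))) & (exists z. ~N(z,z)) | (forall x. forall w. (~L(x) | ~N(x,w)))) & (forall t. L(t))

forall u. exists s. exists z. forall x. forall w. forall t. (((L(s) | ~N(u,s)) & ~N(z,z) | ~L(x) | ~N(x,w)) & L(t))

Move each ¬ inward, flipping quantifiers it crosses:
  ((forall u. exists s. (L(s) | ~N(u,s))) & (exists z. ~N(z,z)) | (forall x. forall w. (~L(x) | ~N(x,w)))) & (forall t. L(t))
Extract every quantifier outward, since the variables are now distinct and don't occur free across branches:
  forall u. exists s. exists z. forall x. forall w. forall t. (((L(s) | ~N(u,s)) & ~N(z,z) | ~L(x) | ~N(x,w)) & L(t))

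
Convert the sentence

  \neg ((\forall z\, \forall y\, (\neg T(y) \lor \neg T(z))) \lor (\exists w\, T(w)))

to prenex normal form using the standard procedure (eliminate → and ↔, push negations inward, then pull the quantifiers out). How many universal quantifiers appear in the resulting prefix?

1

Move each ¬ inward, flipping quantifiers it crosses:
  (\exists z\, \exists y\, (T(y) \land T(z))) \land (\forall w\, \neg T(w))
Extract every quantifier outward, since the variables are now distinct and don't occur free across branches:
  \exists z\, \exists y\, \forall w\, (T(y) \land T(z) \land \neg T(w))
The prefix is \exists z \exists y \forall w: 1 universal, 2 existential.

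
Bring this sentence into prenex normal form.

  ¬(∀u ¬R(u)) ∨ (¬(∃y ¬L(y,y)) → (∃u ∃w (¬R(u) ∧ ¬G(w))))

∃u ∃y ∃t ∃w (R(u) ∨ ¬L(y,y) ∨ ¬R(t) ∧ ¬G(w))

Eliminate → and ↔ using ¬ and ∨.
  ¬(∀u ¬R(u)) ∨ ¬¬(∃y ¬L(y,y)) ∨ (∃u ∃w (¬R(u) ∧ ¬G(w)))
Move each ¬ inward, flipping quantifiers it crosses:
  (∃u R(u)) ∨ (∃y ¬L(y,y)) ∨ (∃u ∃w (¬R(u) ∧ ¬G(w)))
Rename bound variables to avoid capture: u↦t.
  (∃u R(u)) ∨ (∃y ¬L(y,y)) ∨ (∃t ∃w (¬R(t) ∧ ¬G(w)))
Pull the quantifiers to the front (each side's bound variable is not free in the other side):
  ∃u ∃y ∃t ∃w (R(u) ∨ ¬L(y,y) ∨ ¬R(t) ∧ ¬G(w))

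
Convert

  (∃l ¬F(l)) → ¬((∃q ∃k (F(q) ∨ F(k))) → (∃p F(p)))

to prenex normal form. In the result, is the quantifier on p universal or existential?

First replace A → B with ¬A ∨ B.
  ¬(∃l ¬F(l)) ∨ ¬(¬(∃q ∃k (F(q) ∨ F(k))) ∨ (∃p F(p)))
Drive negations inward (¬∀x A ≡ ∃x ¬A, ¬∃x A ≡ ∀x ¬A, De Morgan for ∧/∨):
  (∀l F(l)) ∨ (∃q ∃k (F(q) ∨ F(k))) ∧ (∀p ¬F(p))
Pull the quantifiers to the front (each side's bound variable is not free in the other side):
  ∀l ∃q ∃k ∀p (F(l) ∨ (F(q) ∨ F(k)) ∧ ¬F(p))
The quantifier ∃p sits under an odd number of negations (counting the antecedent side of each →), so it flips to ∀p.

universal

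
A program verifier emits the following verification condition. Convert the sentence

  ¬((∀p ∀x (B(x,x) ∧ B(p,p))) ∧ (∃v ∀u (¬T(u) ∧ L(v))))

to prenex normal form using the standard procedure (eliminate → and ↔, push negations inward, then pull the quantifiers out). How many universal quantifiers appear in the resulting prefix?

Drive negations inward (¬∀x A ≡ ∃x ¬A, ¬∃x A ≡ ∀x ¬A, De Morgan for ∧/∨):
  (∃p ∃x (¬B(x,x) ∨ ¬B(p,p))) ∨ (∀v ∃u (T(u) ∨ ¬L(v)))
All bound variables are already distinct, so no renaming is needed.
Pull the quantifiers to the front (each side's bound variable is not free in the other side):
  ∃p ∃x ∀v ∃u (¬B(x,x) ∨ ¬B(p,p) ∨ T(u) ∨ ¬L(v))
The prefix is ∃p ∃x ∀v ∃u: 1 universal, 3 existential.

1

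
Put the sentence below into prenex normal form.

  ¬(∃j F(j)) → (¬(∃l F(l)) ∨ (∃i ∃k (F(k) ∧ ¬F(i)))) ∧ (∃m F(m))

∃j ∀l ∃i ∃k ∃m (F(j) ∨ (¬F(l) ∨ F(k) ∧ ¬F(i)) ∧ F(m))

Eliminate → and ↔ using ¬ and ∨.
  ¬¬(∃j F(j)) ∨ (¬(∃l F(l)) ∨ (∃i ∃k (F(k) ∧ ¬F(i)))) ∧ (∃m F(m))
Drive negations inward (¬∀x A ≡ ∃x ¬A, ¬∃x A ≡ ∀x ¬A, De Morgan for ∧/∨):
  (∃j F(j)) ∨ ((∀l ¬F(l)) ∨ (∃i ∃k (F(k) ∧ ¬F(i)))) ∧ (∃m F(m))
All bound variables are already distinct, so no renaming is needed.
Finally move all quantifiers to the prefix:
  ∃j ∀l ∃i ∃k ∃m (F(j) ∨ (¬F(l) ∨ F(k) ∧ ¬F(i)) ∧ F(m))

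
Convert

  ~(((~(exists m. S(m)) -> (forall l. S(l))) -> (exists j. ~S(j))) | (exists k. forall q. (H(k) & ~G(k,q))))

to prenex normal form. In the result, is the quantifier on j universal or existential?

First replace A → B with ¬A ∨ B.
  ~(~(~~(exists m. S(m)) | (forall l. S(l))) | (exists j. ~S(j)) | (exists k. forall q. (H(k) & ~G(k,q))))
Drive negations inward (¬∀x A ≡ ∃x ¬A, ¬∃x A ≡ ∀x ¬A, De Morgan for ∧/∨):
  ((exists m. S(m)) | (forall l. S(l))) & (forall j. S(j)) & (forall k. exists q. (~H(k) | G(k,q)))
All bound variables are already distinct, so no renaming is needed.
Finally move all quantifiers to the prefix:
  exists m. forall l. forall j. forall k. exists q. ((S(m) | S(l)) & S(j) & (~H(k) | G(k,q)))
The quantifier exists j sits under an odd number of negations (counting the antecedent side of each →), so it flips to forall j.

universal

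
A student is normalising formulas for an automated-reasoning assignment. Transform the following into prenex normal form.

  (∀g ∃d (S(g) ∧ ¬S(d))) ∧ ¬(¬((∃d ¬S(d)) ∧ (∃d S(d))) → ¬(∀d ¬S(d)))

∀g ∃d ∀a ∀y ∀z (S(g) ∧ ¬S(d) ∧ (S(a) ∨ ¬S(y)) ∧ ¬S(z))

Eliminate → and ↔ using ¬ and ∨.
  (∀g ∃d (S(g) ∧ ¬S(d))) ∧ ¬(¬¬((∃d ¬S(d)) ∧ (∃d S(d))) ∨ ¬(∀d ¬S(d)))
Move each ¬ inward, flipping quantifiers it crosses:
  (∀g ∃d (S(g) ∧ ¬S(d))) ∧ ((∀d S(d)) ∨ (∀d ¬S(d))) ∧ (∀d ¬S(d))
Rename bound variables to avoid capture: d↦a, d↦y, d↦z.
  (∀g ∃d (S(g) ∧ ¬S(d))) ∧ ((∀a S(a)) ∨ (∀y ¬S(y))) ∧ (∀z ¬S(z))
Pull the quantifiers to the front (each side's bound variable is not free in the other side):
  ∀g ∃d ∀a ∀y ∀z (S(g) ∧ ¬S(d) ∧ (S(a) ∨ ¬S(y)) ∧ ¬S(z))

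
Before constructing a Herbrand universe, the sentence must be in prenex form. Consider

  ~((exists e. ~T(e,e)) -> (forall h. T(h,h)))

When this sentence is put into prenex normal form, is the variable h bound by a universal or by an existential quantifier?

existential

First replace A → B with ¬A ∨ B.
  ~(~(exists e. ~T(e,e)) | (forall h. T(h,h)))
Drive negations inward (¬∀x A ≡ ∃x ¬A, ¬∃x A ≡ ∀x ¬A, De Morgan for ∧/∨):
  (exists e. ~T(e,e)) & (exists h. ~T(h,h))
All bound variables are already distinct, so no renaming is needed.
Pull the quantifiers to the front (each side's bound variable is not free in the other side):
  exists e. exists h. (~T(e,e) & ~T(h,h))
The quantifier forall h sits under an odd number of negations (counting the antecedent side of each →), so it flips to exists h.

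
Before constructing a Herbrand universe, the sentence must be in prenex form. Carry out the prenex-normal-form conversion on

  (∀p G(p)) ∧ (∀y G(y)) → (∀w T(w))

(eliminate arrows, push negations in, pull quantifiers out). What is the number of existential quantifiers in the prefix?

Rewrite implications/biconditionals: A → B as ¬A ∨ B.
  ¬((∀p G(p)) ∧ (∀y G(y))) ∨ (∀w T(w))
Push ¬ through the quantifiers and connectives to reach negation normal form:
  (∃p ¬G(p)) ∨ (∃y ¬G(y)) ∨ (∀w T(w))
All bound variables are already distinct, so no renaming is needed.
Pull the quantifiers to the front (each side's bound variable is not free in the other side):
  ∃p ∃y ∀w (¬G(p) ∨ ¬G(y) ∨ T(w))
The prefix is ∃p ∃y ∀w: 1 universal, 2 existential.

2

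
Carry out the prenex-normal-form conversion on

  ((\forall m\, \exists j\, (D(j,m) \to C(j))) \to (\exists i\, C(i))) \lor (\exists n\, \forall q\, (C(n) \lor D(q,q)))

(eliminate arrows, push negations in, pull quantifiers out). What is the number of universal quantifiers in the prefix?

First replace A → B with ¬A ∨ B.
  \neg (\forall m\, \exists j\, (\neg D(j,m) \lor C(j))) \lor (\exists i\, C(i)) \lor (\exists n\, \forall q\, (C(n) \lor D(q,q)))
Move each ¬ inward, flipping quantifiers it crosses:
  (\exists m\, \forall j\, (D(j,m) \land \neg C(j))) \lor (\exists i\, C(i)) \lor (\exists n\, \forall q\, (C(n) \lor D(q,q)))
Finally move all quantifiers to the prefix:
  \exists m\, \forall j\, \exists i\, \exists n\, \forall q\, (D(j,m) \land \neg C(j) \lor C(i) \lor C(n) \lor D(q,q))
The prefix is \exists m \forall j \exists i \exists n \forall q: 2 universal, 3 existential.

2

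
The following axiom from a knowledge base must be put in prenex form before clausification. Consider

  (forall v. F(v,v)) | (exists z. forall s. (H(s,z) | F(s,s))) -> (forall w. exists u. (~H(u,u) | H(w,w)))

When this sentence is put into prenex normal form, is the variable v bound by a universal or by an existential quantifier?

Eliminate → and ↔ using ¬ and ∨.
  ~((forall v. F(v,v)) | (exists z. forall s. (H(s,z) | F(s,s)))) | (forall w. exists u. (~H(u,u) | H(w,w)))
Move each ¬ inward, flipping quantifiers it crosses:
  (exists v. ~F(v,v)) & (forall z. exists s. (~H(s,z) & ~F(s,s))) | (forall w. exists u. (~H(u,u) | H(w,w)))
Finally move all quantifiers to the prefix:
  exists v. forall z. exists s. forall w. exists u. (~F(v,v) & ~H(s,z) & ~F(s,s) | ~H(u,u) | H(w,w))
The quantifier forall v sits under an odd number of negations (counting the antecedent side of each →), so it flips to exists v.

existential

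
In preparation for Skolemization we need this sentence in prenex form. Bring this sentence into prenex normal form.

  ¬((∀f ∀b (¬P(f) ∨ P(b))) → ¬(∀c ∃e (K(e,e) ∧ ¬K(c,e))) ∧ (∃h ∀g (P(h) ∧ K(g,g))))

Eliminate → and ↔ using ¬ and ∨.
  ¬(¬(∀f ∀b (¬P(f) ∨ P(b))) ∨ ¬(∀c ∃e (K(e,e) ∧ ¬K(c,e))) ∧ (∃h ∀g (P(h) ∧ K(g,g))))
Push ¬ through the quantifiers and connectives to reach negation normal form:
  (∀f ∀b (¬P(f) ∨ P(b))) ∧ ((∀c ∃e (K(e,e) ∧ ¬K(c,e))) ∨ (∀h ∃g (¬P(h) ∨ ¬K(g,g))))
All bound variables are already distinct, so no renaming is needed.
Pull the quantifiers to the front (each side's bound variable is not free in the other side):
  ∀f ∀b ∀c ∃e ∀h ∃g ((¬P(f) ∨ P(b)) ∧ (K(e,e) ∧ ¬K(c,e) ∨ ¬P(h) ∨ ¬K(g,g)))

∀f ∀b ∀c ∃e ∀h ∃g ((¬P(f) ∨ P(b)) ∧ (K(e,e) ∧ ¬K(c,e) ∨ ¬P(h) ∨ ¬K(g,g)))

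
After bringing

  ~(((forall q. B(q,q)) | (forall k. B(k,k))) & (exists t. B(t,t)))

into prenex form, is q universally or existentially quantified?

existential

Drive negations inward (¬∀x A ≡ ∃x ¬A, ¬∃x A ≡ ∀x ¬A, De Morgan for ∧/∨):
  (exists q. ~B(q,q)) & (exists k. ~B(k,k)) | (forall t. ~B(t,t))
Pull the quantifiers to the front (each side's bound variable is not free in the other side):
  exists q. exists k. forall t. (~B(q,q) & ~B(k,k) | ~B(t,t))
The quantifier forall q sits under an odd number of negations, so it flips to exists q.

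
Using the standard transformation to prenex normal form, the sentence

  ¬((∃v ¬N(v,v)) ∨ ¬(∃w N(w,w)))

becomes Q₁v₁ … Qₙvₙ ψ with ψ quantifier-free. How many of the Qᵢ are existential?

Move each ¬ inward, flipping quantifiers it crosses:
  (∀v N(v,v)) ∧ (∃w N(w,w))
All bound variables are already distinct, so no renaming is needed.
Finally move all quantifiers to the prefix:
  ∀v ∃w (N(v,v) ∧ N(w,w))
The prefix is ∀v ∃w: 1 universal, 1 existential.

1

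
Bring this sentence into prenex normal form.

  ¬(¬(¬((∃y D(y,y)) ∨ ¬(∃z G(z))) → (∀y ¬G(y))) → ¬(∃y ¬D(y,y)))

Rewrite implications/biconditionals: A → B as ¬A ∨ B.
  ¬(¬¬(¬¬((∃y D(y,y)) ∨ ¬(∃z G(z))) ∨ (∀y ¬G(y))) ∨ ¬(∃y ¬D(y,y)))
Move each ¬ inward, flipping quantifiers it crosses:
  (∀y ¬D(y,y)) ∧ (∃z G(z)) ∧ (∃y G(y)) ∧ (∃y ¬D(y,y))
Rename bound variables to avoid capture: y↦u1, y↦x1.
  (∀y ¬D(y,y)) ∧ (∃z G(z)) ∧ (∃u1 G(u1)) ∧ (∃x1 ¬D(x1,x1))
Finally move all quantifiers to the prefix:
  ∀y ∃z ∃u1 ∃x1 (¬D(y,y) ∧ G(z) ∧ G(u1) ∧ ¬D(x1,x1))

∀y ∃z ∃u1 ∃x1 (¬D(y,y) ∧ G(z) ∧ G(u1) ∧ ¬D(x1,x1))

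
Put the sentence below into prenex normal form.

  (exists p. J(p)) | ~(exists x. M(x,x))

Push ¬ through the quantifiers and connectives to reach negation normal form:
  (exists p. J(p)) | (forall x. ~M(x,x))
All bound variables are already distinct, so no renaming is needed.
Finally move all quantifiers to the prefix:
  exists p. forall x. (J(p) | ~M(x,x))

exists p. forall x. (J(p) | ~M(x,x))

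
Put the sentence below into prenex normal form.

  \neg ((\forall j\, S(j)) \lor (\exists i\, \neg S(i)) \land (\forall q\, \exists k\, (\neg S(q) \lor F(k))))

Move each ¬ inward, flipping quantifiers it crosses:
  (\exists j\, \neg S(j)) \land ((\forall i\, S(i)) \lor (\exists q\, \forall k\, (S(q) \land \neg F(k))))
All bound variables are already distinct, so no renaming is needed.
Extract every quantifier outward, since the variables are now distinct and don't occur free across branches:
  \exists j\, \forall i\, \exists q\, \forall k\, (\neg S(j) \land (S(i) \lor S(q) \land \neg F(k)))

\exists j\, \forall i\, \exists q\, \forall k\, (\neg S(j) \land (S(i) \lor S(q) \land \neg F(k)))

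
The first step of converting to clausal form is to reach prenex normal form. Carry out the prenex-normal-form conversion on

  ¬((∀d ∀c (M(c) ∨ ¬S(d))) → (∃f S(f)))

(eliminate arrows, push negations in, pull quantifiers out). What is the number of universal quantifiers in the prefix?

First replace A → B with ¬A ∨ B.
  ¬(¬(∀d ∀c (M(c) ∨ ¬S(d))) ∨ (∃f S(f)))
Drive negations inward (¬∀x A ≡ ∃x ¬A, ¬∃x A ≡ ∀x ¬A, De Morgan for ∧/∨):
  (∀d ∀c (M(c) ∨ ¬S(d))) ∧ (∀f ¬S(f))
Finally move all quantifiers to the prefix:
  ∀d ∀c ∀f ((M(c) ∨ ¬S(d)) ∧ ¬S(f))
The prefix is ∀d ∀c ∀f: 3 universal, 0 existential.

3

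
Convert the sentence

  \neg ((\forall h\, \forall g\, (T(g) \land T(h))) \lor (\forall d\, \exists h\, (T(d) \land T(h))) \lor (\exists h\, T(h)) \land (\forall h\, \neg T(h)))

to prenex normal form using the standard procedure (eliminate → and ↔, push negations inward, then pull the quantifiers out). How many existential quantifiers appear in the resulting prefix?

Move each ¬ inward, flipping quantifiers it crosses:
  (\exists h\, \exists g\, (\neg T(g) \lor \neg T(h))) \land (\exists d\, \forall h\, (\neg T(d) \lor \neg T(h))) \land ((\forall h\, \neg T(h)) \lor (\exists h\, T(h)))
Rename bound variables to avoid capture: h↦y, h↦p, h↦b.
  (\exists h\, \exists g\, (\neg T(g) \lor \neg T(h))) \land (\exists d\, \forall y\, (\neg T(d) \lor \neg T(y))) \land ((\forall p\, \neg T(p)) \lor (\exists b\, T(b)))
Extract every quantifier outward, since the variables are now distinct and don't occur free across branches:
  \exists h\, \exists g\, \exists d\, \forall y\, \forall p\, \exists b\, ((\neg T(g) \lor \neg T(h)) \land (\neg T(d) \lor \neg T(y)) \land (\neg T(p) \lor T(b)))
The prefix is \exists h \exists g \exists d \forall y \forall p \exists b: 2 universal, 4 existential.

4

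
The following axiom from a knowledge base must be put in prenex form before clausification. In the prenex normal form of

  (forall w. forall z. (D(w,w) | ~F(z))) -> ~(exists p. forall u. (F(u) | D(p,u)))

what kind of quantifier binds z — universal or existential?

Eliminate → and ↔ using ¬ and ∨.
  ~(forall w. forall z. (D(w,w) | ~F(z))) | ~(exists p. forall u. (F(u) | D(p,u)))
Move each ¬ inward, flipping quantifiers it crosses:
  (exists w. exists z. (~D(w,w) & F(z))) | (forall p. exists u. (~F(u) & ~D(p,u)))
Finally move all quantifiers to the prefix:
  exists w. exists z. forall p. exists u. (~D(w,w) & F(z) | ~F(u) & ~D(p,u))
The quantifier forall z sits under an odd number of negations (counting the antecedent side of each →), so it flips to exists z.

existential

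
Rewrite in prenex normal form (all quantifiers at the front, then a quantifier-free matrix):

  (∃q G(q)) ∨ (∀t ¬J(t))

All bound variables are already distinct, so no renaming is needed.
Pull the quantifiers to the front (each side's bound variable is not free in the other side):
  ∃q ∀t (G(q) ∨ ¬J(t))

∃q ∀t (G(q) ∨ ¬J(t))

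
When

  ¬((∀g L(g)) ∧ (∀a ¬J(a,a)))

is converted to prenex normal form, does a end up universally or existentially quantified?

existential

Drive negations inward (¬∀x A ≡ ∃x ¬A, ¬∃x A ≡ ∀x ¬A, De Morgan for ∧/∨):
  (∃g ¬L(g)) ∨ (∃a J(a,a))
Finally move all quantifiers to the prefix:
  ∃g ∃a (¬L(g) ∨ J(a,a))
The quantifier ∀a sits under an odd number of negations, so it flips to ∃a.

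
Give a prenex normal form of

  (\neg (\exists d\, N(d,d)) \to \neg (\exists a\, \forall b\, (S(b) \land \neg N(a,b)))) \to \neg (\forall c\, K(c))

\forall d\, \exists a\, \forall b\, \exists c\, (\neg N(d,d) \land S(b) \land \neg N(a,b) \lor \neg K(c))

Rewrite implications/biconditionals: A → B as ¬A ∨ B.
  \neg (\neg \neg (\exists d\, N(d,d)) \lor \neg (\exists a\, \forall b\, (S(b) \land \neg N(a,b)))) \lor \neg (\forall c\, K(c))
Drive negations inward (¬∀x A ≡ ∃x ¬A, ¬∃x A ≡ ∀x ¬A, De Morgan for ∧/∨):
  (\forall d\, \neg N(d,d)) \land (\exists a\, \forall b\, (S(b) \land \neg N(a,b))) \lor (\exists c\, \neg K(c))
Extract every quantifier outward, since the variables are now distinct and don't occur free across branches:
  \forall d\, \exists a\, \forall b\, \exists c\, (\neg N(d,d) \land S(b) \land \neg N(a,b) \lor \neg K(c))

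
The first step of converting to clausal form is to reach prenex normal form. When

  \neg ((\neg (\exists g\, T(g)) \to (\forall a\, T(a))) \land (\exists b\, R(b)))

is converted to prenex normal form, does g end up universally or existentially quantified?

universal

Eliminate → and ↔ using ¬ and ∨.
  \neg ((\neg \neg (\exists g\, T(g)) \lor (\forall a\, T(a))) \land (\exists b\, R(b)))
Move each ¬ inward, flipping quantifiers it crosses:
  (\forall g\, \neg T(g)) \land (\exists a\, \neg T(a)) \lor (\forall b\, \neg R(b))
All bound variables are already distinct, so no renaming is needed.
Pull the quantifiers to the front (each side's bound variable is not free in the other side):
  \forall g\, \exists a\, \forall b\, (\neg T(g) \land \neg T(a) \lor \neg R(b))
The quantifier \exists g sits under an odd number of negations (counting the antecedent side of each →), so it flips to \forall g.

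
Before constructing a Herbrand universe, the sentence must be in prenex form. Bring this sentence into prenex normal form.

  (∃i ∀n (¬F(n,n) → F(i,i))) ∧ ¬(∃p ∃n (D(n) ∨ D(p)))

First replace A → B with ¬A ∨ B.
  (∃i ∀n (¬¬F(n,n) ∨ F(i,i))) ∧ ¬(∃p ∃n (D(n) ∨ D(p)))
Drive negations inward (¬∀x A ≡ ∃x ¬A, ¬∃x A ≡ ∀x ¬A, De Morgan for ∧/∨):
  (∃i ∀n (F(n,n) ∨ F(i,i))) ∧ (∀p ∀n (¬D(n) ∧ ¬D(p)))
Rename bound variables to avoid capture: n↦x.
  (∃i ∀n (F(n,n) ∨ F(i,i))) ∧ (∀p ∀x (¬D(x) ∧ ¬D(p)))
Finally move all quantifiers to the prefix:
  ∃i ∀n ∀p ∀x ((F(n,n) ∨ F(i,i)) ∧ ¬D(x) ∧ ¬D(p))

∃i ∀n ∀p ∀x ((F(n,n) ∨ F(i,i)) ∧ ¬D(x) ∧ ¬D(p))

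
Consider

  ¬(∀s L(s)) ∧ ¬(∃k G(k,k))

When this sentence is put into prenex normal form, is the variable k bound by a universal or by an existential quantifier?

universal

Drive negations inward (¬∀x A ≡ ∃x ¬A, ¬∃x A ≡ ∀x ¬A, De Morgan for ∧/∨):
  (∃s ¬L(s)) ∧ (∀k ¬G(k,k))
All bound variables are already distinct, so no renaming is needed.
Extract every quantifier outward, since the variables are now distinct and don't occur free across branches:
  ∃s ∀k (¬L(s) ∧ ¬G(k,k))
The quantifier ∃k sits under an odd number of negations, so it flips to ∀k.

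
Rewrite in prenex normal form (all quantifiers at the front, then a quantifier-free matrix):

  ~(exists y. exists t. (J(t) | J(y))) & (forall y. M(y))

Move each ¬ inward, flipping quantifiers it crosses:
  (forall y. forall t. (~J(t) & ~J(y))) & (forall y. M(y))
Standardize variables apart so no two quantifiers bind the same name: y↦w.
  (forall y. forall t. (~J(t) & ~J(y))) & (forall w. M(w))
Pull the quantifiers to the front (each side's bound variable is not free in the other side):
  forall y. forall t. forall w. (~J(t) & ~J(y) & M(w))

forall y. forall t. forall w. (~J(t) & ~J(y) & M(w))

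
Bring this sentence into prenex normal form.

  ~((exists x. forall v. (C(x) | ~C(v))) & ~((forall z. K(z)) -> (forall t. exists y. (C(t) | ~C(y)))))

forall x. exists v. exists z. forall t. exists y. (~C(x) & C(v) | ~K(z) | C(t) | ~C(y))

Rewrite implications/biconditionals: A → B as ¬A ∨ B.
  ~((exists x. forall v. (C(x) | ~C(v))) & ~(~(forall z. K(z)) | (forall t. exists y. (C(t) | ~C(y)))))
Drive negations inward (¬∀x A ≡ ∃x ¬A, ¬∃x A ≡ ∀x ¬A, De Morgan for ∧/∨):
  (forall x. exists v. (~C(x) & C(v))) | (exists z. ~K(z)) | (forall t. exists y. (C(t) | ~C(y)))
All bound variables are already distinct, so no renaming is needed.
Finally move all quantifiers to the prefix:
  forall x. exists v. exists z. forall t. exists y. (~C(x) & C(v) | ~K(z) | C(t) | ~C(y))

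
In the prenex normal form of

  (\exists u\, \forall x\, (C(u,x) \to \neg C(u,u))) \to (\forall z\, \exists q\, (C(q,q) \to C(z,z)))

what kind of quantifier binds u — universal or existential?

First replace A → B with ¬A ∨ B.
  \neg (\exists u\, \forall x\, (\neg C(u,x) \lor \neg C(u,u))) \lor (\forall z\, \exists q\, (\neg C(q,q) \lor C(z,z)))
Drive negations inward (¬∀x A ≡ ∃x ¬A, ¬∃x A ≡ ∀x ¬A, De Morgan for ∧/∨):
  (\forall u\, \exists x\, (C(u,x) \land C(u,u))) \lor (\forall z\, \exists q\, (\neg C(q,q) \lor C(z,z)))
Pull the quantifiers to the front (each side's bound variable is not free in the other side):
  \forall u\, \exists x\, \forall z\, \exists q\, (C(u,x) \land C(u,u) \lor \neg C(q,q) \lor C(z,z))
The quantifier \exists u sits under an odd number of negations (counting the antecedent side of each →), so it flips to \forall u.

universal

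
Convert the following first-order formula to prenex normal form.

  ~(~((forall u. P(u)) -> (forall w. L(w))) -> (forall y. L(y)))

forall u. exists w. exists y. (P(u) & ~L(w) & ~L(y))

Eliminate → and ↔ using ¬ and ∨.
  ~(~~(~(forall u. P(u)) | (forall w. L(w))) | (forall y. L(y)))
Move each ¬ inward, flipping quantifiers it crosses:
  (forall u. P(u)) & (exists w. ~L(w)) & (exists y. ~L(y))
All bound variables are already distinct, so no renaming is needed.
Extract every quantifier outward, since the variables are now distinct and don't occur free across branches:
  forall u. exists w. exists y. (P(u) & ~L(w) & ~L(y))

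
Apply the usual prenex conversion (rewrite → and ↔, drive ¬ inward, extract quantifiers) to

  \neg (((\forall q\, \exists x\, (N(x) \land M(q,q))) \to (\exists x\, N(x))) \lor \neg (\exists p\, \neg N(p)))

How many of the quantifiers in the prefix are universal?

2

Eliminate → and ↔ using ¬ and ∨.
  \neg (\neg (\forall q\, \exists x\, (N(x) \land M(q,q))) \lor (\exists x\, N(x)) \lor \neg (\exists p\, \neg N(p)))
Push ¬ through the quantifiers and connectives to reach negation normal form:
  (\forall q\, \exists x\, (N(x) \land M(q,q))) \land (\forall x\, \neg N(x)) \land (\exists p\, \neg N(p))
Standardize variables apart so no two quantifiers bind the same name: x↦u.
  (\forall q\, \exists x\, (N(x) \land M(q,q))) \land (\forall u\, \neg N(u)) \land (\exists p\, \neg N(p))
Extract every quantifier outward, since the variables are now distinct and don't occur free across branches:
  \forall q\, \exists x\, \forall u\, \exists p\, (N(x) \land M(q,q) \land \neg N(u) \land \neg N(p))
The prefix is \forall q \exists x \forall u \exists p: 2 universal, 2 existential.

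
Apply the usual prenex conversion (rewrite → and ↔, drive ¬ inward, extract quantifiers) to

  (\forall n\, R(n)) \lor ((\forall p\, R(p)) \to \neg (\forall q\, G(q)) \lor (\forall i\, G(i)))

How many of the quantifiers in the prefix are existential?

First replace A → B with ¬A ∨ B.
  (\forall n\, R(n)) \lor \neg (\forall p\, R(p)) \lor \neg (\forall q\, G(q)) \lor (\forall i\, G(i))
Move each ¬ inward, flipping quantifiers it crosses:
  (\forall n\, R(n)) \lor (\exists p\, \neg R(p)) \lor (\exists q\, \neg G(q)) \lor (\forall i\, G(i))
All bound variables are already distinct, so no renaming is needed.
Pull the quantifiers to the front (each side's bound variable is not free in the other side):
  \forall n\, \exists p\, \exists q\, \forall i\, (R(n) \lor \neg R(p) \lor \neg G(q) \lor G(i))
The prefix is \forall n \exists p \exists q \forall i: 2 universal, 2 existential.

2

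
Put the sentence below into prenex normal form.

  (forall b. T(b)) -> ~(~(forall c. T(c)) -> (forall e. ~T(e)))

Rewrite implications/biconditionals: A → B as ¬A ∨ B.
  ~(forall b. T(b)) | ~(~~(forall c. T(c)) | (forall e. ~T(e)))
Drive negations inward (¬∀x A ≡ ∃x ¬A, ¬∃x A ≡ ∀x ¬A, De Morgan for ∧/∨):
  (exists b. ~T(b)) | (exists c. ~T(c)) & (exists e. T(e))
All bound variables are already distinct, so no renaming is needed.
Pull the quantifiers to the front (each side's bound variable is not free in the other side):
  exists b. exists c. exists e. (~T(b) | ~T(c) & T(e))

exists b. exists c. exists e. (~T(b) | ~T(c) & T(e))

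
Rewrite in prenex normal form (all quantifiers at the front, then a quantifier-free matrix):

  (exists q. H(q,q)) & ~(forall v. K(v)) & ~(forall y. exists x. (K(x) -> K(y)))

exists q. exists v. exists y. forall x. (H(q,q) & ~K(v) & K(x) & ~K(y))

Eliminate → and ↔ using ¬ and ∨.
  (exists q. H(q,q)) & ~(forall v. K(v)) & ~(forall y. exists x. (~K(x) | K(y)))
Drive negations inward (¬∀x A ≡ ∃x ¬A, ¬∃x A ≡ ∀x ¬A, De Morgan for ∧/∨):
  (exists q. H(q,q)) & (exists v. ~K(v)) & (exists y. forall x. (K(x) & ~K(y)))
All bound variables are already distinct, so no renaming is needed.
Pull the quantifiers to the front (each side's bound variable is not free in the other side):
  exists q. exists v. exists y. forall x. (H(q,q) & ~K(v) & K(x) & ~K(y))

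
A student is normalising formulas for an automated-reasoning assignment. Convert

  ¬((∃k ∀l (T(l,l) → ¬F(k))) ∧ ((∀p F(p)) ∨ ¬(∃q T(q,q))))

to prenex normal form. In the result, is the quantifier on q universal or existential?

First replace A → B with ¬A ∨ B.
  ¬((∃k ∀l (¬T(l,l) ∨ ¬F(k))) ∧ ((∀p F(p)) ∨ ¬(∃q T(q,q))))
Push ¬ through the quantifiers and connectives to reach negation normal form:
  (∀k ∃l (T(l,l) ∧ F(k))) ∨ (∃p ¬F(p)) ∧ (∃q T(q,q))
Extract every quantifier outward, since the variables are now distinct and don't occur free across branches:
  ∀k ∃l ∃p ∃q (T(l,l) ∧ F(k) ∨ ¬F(p) ∧ T(q,q))
The quantifier ∃q sits under an even number of negations (counting the antecedent side of each →), so it remains existential.

existential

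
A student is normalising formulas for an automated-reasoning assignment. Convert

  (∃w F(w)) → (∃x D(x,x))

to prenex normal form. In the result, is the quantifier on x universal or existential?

existential

Rewrite implications/biconditionals: A → B as ¬A ∨ B.
  ¬(∃w F(w)) ∨ (∃x D(x,x))
Move each ¬ inward, flipping quantifiers it crosses:
  (∀w ¬F(w)) ∨ (∃x D(x,x))
All bound variables are already distinct, so no renaming is needed.
Pull the quantifiers to the front (each side's bound variable is not free in the other side):
  ∀w ∃x (¬F(w) ∨ D(x,x))
The quantifier ∃x sits under an even number of negations (counting the antecedent side of each →), so it remains existential.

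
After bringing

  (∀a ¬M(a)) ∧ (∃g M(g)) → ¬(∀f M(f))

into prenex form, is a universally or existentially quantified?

existential

First replace A → B with ¬A ∨ B.
  ¬((∀a ¬M(a)) ∧ (∃g M(g))) ∨ ¬(∀f M(f))
Drive negations inward (¬∀x A ≡ ∃x ¬A, ¬∃x A ≡ ∀x ¬A, De Morgan for ∧/∨):
  (∃a M(a)) ∨ (∀g ¬M(g)) ∨ (∃f ¬M(f))
All bound variables are already distinct, so no renaming is needed.
Finally move all quantifiers to the prefix:
  ∃a ∀g ∃f (M(a) ∨ ¬M(g) ∨ ¬M(f))
The quantifier ∀a sits under an odd number of negations (counting the antecedent side of each →), so it flips to ∃a.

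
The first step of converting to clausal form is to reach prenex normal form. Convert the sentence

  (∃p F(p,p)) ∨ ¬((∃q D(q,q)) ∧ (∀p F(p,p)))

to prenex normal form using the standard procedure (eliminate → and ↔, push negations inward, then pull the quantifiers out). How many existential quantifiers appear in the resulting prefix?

2

Drive negations inward (¬∀x A ≡ ∃x ¬A, ¬∃x A ≡ ∀x ¬A, De Morgan for ∧/∨):
  (∃p F(p,p)) ∨ (∀q ¬D(q,q)) ∨ (∃p ¬F(p,p))
Rename bound variables to avoid capture: p↦t.
  (∃p F(p,p)) ∨ (∀q ¬D(q,q)) ∨ (∃t ¬F(t,t))
Extract every quantifier outward, since the variables are now distinct and don't occur free across branches:
  ∃p ∀q ∃t (F(p,p) ∨ ¬D(q,q) ∨ ¬F(t,t))
The prefix is ∃p ∀q ∃t: 1 universal, 2 existential.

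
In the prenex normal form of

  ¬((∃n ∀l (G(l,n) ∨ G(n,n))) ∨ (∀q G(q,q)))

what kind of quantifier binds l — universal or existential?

existential

Move each ¬ inward, flipping quantifiers it crosses:
  (∀n ∃l (¬G(l,n) ∧ ¬G(n,n))) ∧ (∃q ¬G(q,q))
All bound variables are already distinct, so no renaming is needed.
Finally move all quantifiers to the prefix:
  ∀n ∃l ∃q (¬G(l,n) ∧ ¬G(n,n) ∧ ¬G(q,q))
The quantifier ∀l sits under an odd number of negations, so it flips to ∃l.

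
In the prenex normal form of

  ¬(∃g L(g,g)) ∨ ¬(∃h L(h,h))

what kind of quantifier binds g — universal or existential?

universal

Move each ¬ inward, flipping quantifiers it crosses:
  (∀g ¬L(g,g)) ∨ (∀h ¬L(h,h))
All bound variables are already distinct, so no renaming is needed.
Pull the quantifiers to the front (each side's bound variable is not free in the other side):
  ∀g ∀h (¬L(g,g) ∨ ¬L(h,h))
The quantifier ∃g sits under an odd number of negations, so it flips to ∀g.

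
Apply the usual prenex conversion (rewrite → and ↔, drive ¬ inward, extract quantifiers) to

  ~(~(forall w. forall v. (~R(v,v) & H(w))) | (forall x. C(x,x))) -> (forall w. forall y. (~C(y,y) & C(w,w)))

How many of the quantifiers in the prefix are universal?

Eliminate → and ↔ using ¬ and ∨.
  ~~(~(forall w. forall v. (~R(v,v) & H(w))) | (forall x. C(x,x))) | (forall w. forall y. (~C(y,y) & C(w,w)))
Drive negations inward (¬∀x A ≡ ∃x ¬A, ¬∃x A ≡ ∀x ¬A, De Morgan for ∧/∨):
  (exists w. exists v. (R(v,v) | ~H(w))) | (forall x. C(x,x)) | (forall w. forall y. (~C(y,y) & C(w,w)))
Standardize variables apart so no two quantifiers bind the same name: w↦q.
  (exists w. exists v. (R(v,v) | ~H(w))) | (forall x. C(x,x)) | (forall q. forall y. (~C(y,y) & C(q,q)))
Extract every quantifier outward, since the variables are now distinct and don't occur free across branches:
  exists w. exists v. forall x. forall q. forall y. (R(v,v) | ~H(w) | C(x,x) | ~C(y,y) & C(q,q))
The prefix is exists w exists v forall x forall q forall y: 3 universal, 2 existential.

3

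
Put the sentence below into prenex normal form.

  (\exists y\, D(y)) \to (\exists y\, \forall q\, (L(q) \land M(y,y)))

\forall y\, \exists w\, \forall q\, (\neg D(y) \lor L(q) \land M(w,w))

Rewrite implications/biconditionals: A → B as ¬A ∨ B.
  \neg (\exists y\, D(y)) \lor (\exists y\, \forall q\, (L(q) \land M(y,y)))
Push ¬ through the quantifiers and connectives to reach negation normal form:
  (\forall y\, \neg D(y)) \lor (\exists y\, \forall q\, (L(q) \land M(y,y)))
Give each quantifier a distinct variable: y↦w.
  (\forall y\, \neg D(y)) \lor (\exists w\, \forall q\, (L(q) \land M(w,w)))
Pull the quantifiers to the front (each side's bound variable is not free in the other side):
  \forall y\, \exists w\, \forall q\, (\neg D(y) \lor L(q) \land M(w,w))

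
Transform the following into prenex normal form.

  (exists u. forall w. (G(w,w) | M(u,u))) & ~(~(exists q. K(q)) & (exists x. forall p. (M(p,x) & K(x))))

Push ¬ through the quantifiers and connectives to reach negation normal form:
  (exists u. forall w. (G(w,w) | M(u,u))) & ((exists q. K(q)) | (forall x. exists p. (~M(p,x) | ~K(x))))
All bound variables are already distinct, so no renaming is needed.
Extract every quantifier outward, since the variables are now distinct and don't occur free across branches:
  exists u. forall w. exists q. forall x. exists p. ((G(w,w) | M(u,u)) & (K(q) | ~M(p,x) | ~K(x)))

exists u. forall w. exists q. forall x. exists p. ((G(w,w) | M(u,u)) & (K(q) | ~M(p,x) | ~K(x)))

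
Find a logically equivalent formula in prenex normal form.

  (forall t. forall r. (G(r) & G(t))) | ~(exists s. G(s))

Move each ¬ inward, flipping quantifiers it crosses:
  (forall t. forall r. (G(r) & G(t))) | (forall s. ~G(s))
All bound variables are already distinct, so no renaming is needed.
Finally move all quantifiers to the prefix:
  forall t. forall r. forall s. (G(r) & G(t) | ~G(s))

forall t. forall r. forall s. (G(r) & G(t) | ~G(s))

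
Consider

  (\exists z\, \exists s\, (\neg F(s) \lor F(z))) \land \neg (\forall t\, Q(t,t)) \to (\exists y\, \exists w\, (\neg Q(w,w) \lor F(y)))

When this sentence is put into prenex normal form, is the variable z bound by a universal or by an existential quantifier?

First replace A → B with ¬A ∨ B.
  \neg ((\exists z\, \exists s\, (\neg F(s) \lor F(z))) \land \neg (\forall t\, Q(t,t))) \lor (\exists y\, \exists w\, (\neg Q(w,w) \lor F(y)))
Move each ¬ inward, flipping quantifiers it crosses:
  (\forall z\, \forall s\, (F(s) \land \neg F(z))) \lor (\forall t\, Q(t,t)) \lor (\exists y\, \exists w\, (\neg Q(w,w) \lor F(y)))
All bound variables are already distinct, so no renaming is needed.
Finally move all quantifiers to the prefix:
  \forall z\, \forall s\, \forall t\, \exists y\, \exists w\, (F(s) \land \neg F(z) \lor Q(t,t) \lor \neg Q(w,w) \lor F(y))
The quantifier \exists z sits under an odd number of negations (counting the antecedent side of each →), so it flips to \forall z.

universal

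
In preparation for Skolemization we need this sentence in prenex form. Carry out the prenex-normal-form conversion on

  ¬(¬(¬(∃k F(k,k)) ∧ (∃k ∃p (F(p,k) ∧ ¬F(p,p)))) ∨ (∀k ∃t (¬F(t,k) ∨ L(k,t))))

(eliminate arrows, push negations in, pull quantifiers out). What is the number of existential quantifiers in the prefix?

Push ¬ through the quantifiers and connectives to reach negation normal form:
  (∀k ¬F(k,k)) ∧ (∃k ∃p (F(p,k) ∧ ¬F(p,p))) ∧ (∃k ∀t (F(t,k) ∧ ¬L(k,t)))
Give each quantifier a distinct variable: k↦w, k↦y.
  (∀k ¬F(k,k)) ∧ (∃w ∃p (F(p,w) ∧ ¬F(p,p))) ∧ (∃y ∀t (F(t,y) ∧ ¬L(y,t)))
Pull the quantifiers to the front (each side's bound variable is not free in the other side):
  ∀k ∃w ∃p ∃y ∀t (¬F(k,k) ∧ F(p,w) ∧ ¬F(p,p) ∧ F(t,y) ∧ ¬L(y,t))
The prefix is ∀k ∃w ∃p ∃y ∀t: 2 universal, 3 existential.

3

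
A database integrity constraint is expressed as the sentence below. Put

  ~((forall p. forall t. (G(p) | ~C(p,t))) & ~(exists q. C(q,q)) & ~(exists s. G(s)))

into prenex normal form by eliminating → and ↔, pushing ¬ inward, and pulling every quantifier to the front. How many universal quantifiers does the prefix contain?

Push ¬ through the quantifiers and connectives to reach negation normal form:
  (exists p. exists t. (~G(p) & C(p,t))) | (exists q. C(q,q)) | (exists s. G(s))
Pull the quantifiers to the front (each side's bound variable is not free in the other side):
  exists p. exists t. exists q. exists s. (~G(p) & C(p,t) | C(q,q) | G(s))
The prefix is exists p exists t exists q exists s: 0 universal, 4 existential.

0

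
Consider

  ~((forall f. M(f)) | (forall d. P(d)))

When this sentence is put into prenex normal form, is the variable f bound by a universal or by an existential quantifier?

Drive negations inward (¬∀x A ≡ ∃x ¬A, ¬∃x A ≡ ∀x ¬A, De Morgan for ∧/∨):
  (exists f. ~M(f)) & (exists d. ~P(d))
Pull the quantifiers to the front (each side's bound variable is not free in the other side):
  exists f. exists d. (~M(f) & ~P(d))
The quantifier forall f sits under an odd number of negations, so it flips to exists f.

existential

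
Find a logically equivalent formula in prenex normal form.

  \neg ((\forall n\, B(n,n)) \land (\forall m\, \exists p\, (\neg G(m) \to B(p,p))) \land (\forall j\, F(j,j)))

Rewrite implications/biconditionals: A → B as ¬A ∨ B.
  \neg ((\forall n\, B(n,n)) \land (\forall m\, \exists p\, (\neg \neg G(m) \lor B(p,p))) \land (\forall j\, F(j,j)))
Push ¬ through the quantifiers and connectives to reach negation normal form:
  (\exists n\, \neg B(n,n)) \lor (\exists m\, \forall p\, (\neg G(m) \land \neg B(p,p))) \lor (\exists j\, \neg F(j,j))
Finally move all quantifiers to the prefix:
  \exists n\, \exists m\, \forall p\, \exists j\, (\neg B(n,n) \lor \neg G(m) \land \neg B(p,p) \lor \neg F(j,j))

\exists n\, \exists m\, \forall p\, \exists j\, (\neg B(n,n) \lor \neg G(m) \land \neg B(p,p) \lor \neg F(j,j))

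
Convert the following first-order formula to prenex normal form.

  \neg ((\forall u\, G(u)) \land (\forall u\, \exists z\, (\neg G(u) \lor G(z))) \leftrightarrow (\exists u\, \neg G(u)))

\forall u\, \forall x\, \exists z\, \forall v1\, \exists s\, \exists w1\, \exists v\, \forall q\, (G(u) \land (\neg G(x) \lor G(z)) \land G(v1) \lor \neg G(s) \land (\neg G(w1) \lor G(v) \land \neg G(q)))

Rewrite implications/biconditionals: A → B as ¬A ∨ B; A ↔ B as (¬A ∨ B) ∧ (¬B ∨ A).
  \neg ((\neg ((\forall u\, G(u)) \land (\forall u\, \exists z\, (\neg G(u) \lor G(z)))) \lor (\exists u\, \neg G(u))) \land (\neg (\exists u\, \neg G(u)) \lor (\forall u\, G(u)) \land (\forall u\, \exists z\, (\neg G(u) \lor G(z)))))
Push ¬ through the quantifiers and connectives to reach negation normal form:
  (\forall u\, G(u)) \land (\forall u\, \exists z\, (\neg G(u) \lor G(z))) \land (\forall u\, G(u)) \lor (\exists u\, \neg G(u)) \land ((\exists u\, \neg G(u)) \lor (\exists u\, \forall z\, (G(u) \land \neg G(z))))
Rename bound variables to avoid capture: u↦x, u↦v1, u↦s, u↦w1, u↦v, z↦q.
  (\forall u\, G(u)) \land (\forall x\, \exists z\, (\neg G(x) \lor G(z))) \land (\forall v1\, G(v1)) \lor (\exists s\, \neg G(s)) \land ((\exists w1\, \neg G(w1)) \lor (\exists v\, \forall q\, (G(v) \land \neg G(q))))
Finally move all quantifiers to the prefix:
  \forall u\, \forall x\, \exists z\, \forall v1\, \exists s\, \exists w1\, \exists v\, \forall q\, (G(u) \land (\neg G(x) \lor G(z)) \land G(v1) \lor \neg G(s) \land (\neg G(w1) \lor G(v) \land \neg G(q)))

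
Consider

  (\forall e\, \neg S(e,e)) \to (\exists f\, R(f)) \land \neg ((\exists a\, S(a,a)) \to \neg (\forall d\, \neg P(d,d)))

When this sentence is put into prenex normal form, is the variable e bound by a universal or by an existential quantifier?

First replace A → B with ¬A ∨ B.
  \neg (\forall e\, \neg S(e,e)) \lor (\exists f\, R(f)) \land \neg (\neg (\exists a\, S(a,a)) \lor \neg (\forall d\, \neg P(d,d)))
Move each ¬ inward, flipping quantifiers it crosses:
  (\exists e\, S(e,e)) \lor (\exists f\, R(f)) \land (\exists a\, S(a,a)) \land (\forall d\, \neg P(d,d))
All bound variables are already distinct, so no renaming is needed.
Extract every quantifier outward, since the variables are now distinct and don't occur free across branches:
  \exists e\, \exists f\, \exists a\, \forall d\, (S(e,e) \lor R(f) \land S(a,a) \land \neg P(d,d))
The quantifier \forall e sits under an odd number of negations (counting the antecedent side of each →), so it flips to \exists e.

existential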